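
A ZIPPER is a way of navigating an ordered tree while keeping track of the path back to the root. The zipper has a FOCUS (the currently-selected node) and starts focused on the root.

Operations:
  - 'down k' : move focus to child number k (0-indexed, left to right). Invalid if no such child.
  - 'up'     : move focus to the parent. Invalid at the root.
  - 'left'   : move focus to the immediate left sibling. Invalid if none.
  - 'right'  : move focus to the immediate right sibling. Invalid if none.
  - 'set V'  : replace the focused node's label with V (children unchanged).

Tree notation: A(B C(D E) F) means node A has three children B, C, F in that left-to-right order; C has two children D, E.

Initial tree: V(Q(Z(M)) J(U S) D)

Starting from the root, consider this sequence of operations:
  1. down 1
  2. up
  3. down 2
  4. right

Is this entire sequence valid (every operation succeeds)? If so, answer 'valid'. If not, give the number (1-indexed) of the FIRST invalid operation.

Step 1 (down 1): focus=J path=1 depth=1 children=['U', 'S'] left=['Q'] right=['D'] parent=V
Step 2 (up): focus=V path=root depth=0 children=['Q', 'J', 'D'] (at root)
Step 3 (down 2): focus=D path=2 depth=1 children=[] left=['Q', 'J'] right=[] parent=V
Step 4 (right): INVALID

Answer: 4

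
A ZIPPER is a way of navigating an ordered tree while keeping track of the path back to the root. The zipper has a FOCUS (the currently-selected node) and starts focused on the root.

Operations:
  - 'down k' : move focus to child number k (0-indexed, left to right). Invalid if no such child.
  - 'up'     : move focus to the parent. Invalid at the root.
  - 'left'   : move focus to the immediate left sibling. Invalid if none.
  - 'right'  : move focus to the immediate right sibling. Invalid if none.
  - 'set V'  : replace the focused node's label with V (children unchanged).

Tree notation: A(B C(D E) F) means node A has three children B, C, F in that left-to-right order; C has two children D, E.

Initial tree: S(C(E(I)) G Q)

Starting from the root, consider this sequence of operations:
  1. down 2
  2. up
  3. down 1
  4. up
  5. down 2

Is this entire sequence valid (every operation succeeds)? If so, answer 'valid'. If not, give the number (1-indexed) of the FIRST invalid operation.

Step 1 (down 2): focus=Q path=2 depth=1 children=[] left=['C', 'G'] right=[] parent=S
Step 2 (up): focus=S path=root depth=0 children=['C', 'G', 'Q'] (at root)
Step 3 (down 1): focus=G path=1 depth=1 children=[] left=['C'] right=['Q'] parent=S
Step 4 (up): focus=S path=root depth=0 children=['C', 'G', 'Q'] (at root)
Step 5 (down 2): focus=Q path=2 depth=1 children=[] left=['C', 'G'] right=[] parent=S

Answer: valid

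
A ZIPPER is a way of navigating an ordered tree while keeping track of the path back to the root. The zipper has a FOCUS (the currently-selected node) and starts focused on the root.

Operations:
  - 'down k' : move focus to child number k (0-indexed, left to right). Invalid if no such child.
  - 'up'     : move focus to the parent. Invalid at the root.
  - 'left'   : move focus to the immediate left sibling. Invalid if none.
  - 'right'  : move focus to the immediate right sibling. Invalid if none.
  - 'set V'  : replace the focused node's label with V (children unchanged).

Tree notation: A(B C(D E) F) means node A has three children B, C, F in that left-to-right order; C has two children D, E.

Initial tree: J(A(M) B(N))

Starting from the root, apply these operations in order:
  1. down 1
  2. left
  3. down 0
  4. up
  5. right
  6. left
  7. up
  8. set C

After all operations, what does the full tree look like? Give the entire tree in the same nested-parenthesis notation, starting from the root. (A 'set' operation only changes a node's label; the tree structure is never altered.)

Answer: C(A(M) B(N))

Derivation:
Step 1 (down 1): focus=B path=1 depth=1 children=['N'] left=['A'] right=[] parent=J
Step 2 (left): focus=A path=0 depth=1 children=['M'] left=[] right=['B'] parent=J
Step 3 (down 0): focus=M path=0/0 depth=2 children=[] left=[] right=[] parent=A
Step 4 (up): focus=A path=0 depth=1 children=['M'] left=[] right=['B'] parent=J
Step 5 (right): focus=B path=1 depth=1 children=['N'] left=['A'] right=[] parent=J
Step 6 (left): focus=A path=0 depth=1 children=['M'] left=[] right=['B'] parent=J
Step 7 (up): focus=J path=root depth=0 children=['A', 'B'] (at root)
Step 8 (set C): focus=C path=root depth=0 children=['A', 'B'] (at root)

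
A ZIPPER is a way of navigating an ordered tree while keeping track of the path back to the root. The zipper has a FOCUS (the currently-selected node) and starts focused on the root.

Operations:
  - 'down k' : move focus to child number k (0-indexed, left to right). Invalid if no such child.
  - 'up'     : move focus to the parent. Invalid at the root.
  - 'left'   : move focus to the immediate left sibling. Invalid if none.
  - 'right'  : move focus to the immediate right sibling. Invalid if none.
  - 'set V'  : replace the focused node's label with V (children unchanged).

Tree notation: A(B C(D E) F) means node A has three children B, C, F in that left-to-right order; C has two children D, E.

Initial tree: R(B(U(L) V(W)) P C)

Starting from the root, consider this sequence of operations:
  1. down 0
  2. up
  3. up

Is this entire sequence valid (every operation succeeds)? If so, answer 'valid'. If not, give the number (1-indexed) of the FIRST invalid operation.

Step 1 (down 0): focus=B path=0 depth=1 children=['U', 'V'] left=[] right=['P', 'C'] parent=R
Step 2 (up): focus=R path=root depth=0 children=['B', 'P', 'C'] (at root)
Step 3 (up): INVALID

Answer: 3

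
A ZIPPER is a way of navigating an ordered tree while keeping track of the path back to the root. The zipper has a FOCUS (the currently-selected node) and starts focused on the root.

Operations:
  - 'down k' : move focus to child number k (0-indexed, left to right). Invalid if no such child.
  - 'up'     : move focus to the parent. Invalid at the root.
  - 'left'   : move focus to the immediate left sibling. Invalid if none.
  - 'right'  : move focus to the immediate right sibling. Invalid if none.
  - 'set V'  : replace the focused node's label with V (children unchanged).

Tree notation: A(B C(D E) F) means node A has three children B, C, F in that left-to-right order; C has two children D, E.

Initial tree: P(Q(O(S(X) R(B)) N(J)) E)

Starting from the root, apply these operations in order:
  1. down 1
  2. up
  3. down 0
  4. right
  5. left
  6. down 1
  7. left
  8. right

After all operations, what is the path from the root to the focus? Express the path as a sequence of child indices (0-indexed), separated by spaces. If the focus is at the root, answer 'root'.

Answer: 0 1

Derivation:
Step 1 (down 1): focus=E path=1 depth=1 children=[] left=['Q'] right=[] parent=P
Step 2 (up): focus=P path=root depth=0 children=['Q', 'E'] (at root)
Step 3 (down 0): focus=Q path=0 depth=1 children=['O', 'N'] left=[] right=['E'] parent=P
Step 4 (right): focus=E path=1 depth=1 children=[] left=['Q'] right=[] parent=P
Step 5 (left): focus=Q path=0 depth=1 children=['O', 'N'] left=[] right=['E'] parent=P
Step 6 (down 1): focus=N path=0/1 depth=2 children=['J'] left=['O'] right=[] parent=Q
Step 7 (left): focus=O path=0/0 depth=2 children=['S', 'R'] left=[] right=['N'] parent=Q
Step 8 (right): focus=N path=0/1 depth=2 children=['J'] left=['O'] right=[] parent=Q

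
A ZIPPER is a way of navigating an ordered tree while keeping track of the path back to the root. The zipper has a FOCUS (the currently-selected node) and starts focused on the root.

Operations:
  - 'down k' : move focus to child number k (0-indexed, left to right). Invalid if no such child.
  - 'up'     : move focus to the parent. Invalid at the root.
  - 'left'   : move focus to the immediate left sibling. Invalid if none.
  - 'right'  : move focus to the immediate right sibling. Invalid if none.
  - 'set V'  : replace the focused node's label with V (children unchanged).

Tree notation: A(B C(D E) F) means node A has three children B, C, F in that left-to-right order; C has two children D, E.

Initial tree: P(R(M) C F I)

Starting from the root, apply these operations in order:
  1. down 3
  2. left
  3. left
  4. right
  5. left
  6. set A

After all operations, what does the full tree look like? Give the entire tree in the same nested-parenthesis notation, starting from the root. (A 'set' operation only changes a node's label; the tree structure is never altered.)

Step 1 (down 3): focus=I path=3 depth=1 children=[] left=['R', 'C', 'F'] right=[] parent=P
Step 2 (left): focus=F path=2 depth=1 children=[] left=['R', 'C'] right=['I'] parent=P
Step 3 (left): focus=C path=1 depth=1 children=[] left=['R'] right=['F', 'I'] parent=P
Step 4 (right): focus=F path=2 depth=1 children=[] left=['R', 'C'] right=['I'] parent=P
Step 5 (left): focus=C path=1 depth=1 children=[] left=['R'] right=['F', 'I'] parent=P
Step 6 (set A): focus=A path=1 depth=1 children=[] left=['R'] right=['F', 'I'] parent=P

Answer: P(R(M) A F I)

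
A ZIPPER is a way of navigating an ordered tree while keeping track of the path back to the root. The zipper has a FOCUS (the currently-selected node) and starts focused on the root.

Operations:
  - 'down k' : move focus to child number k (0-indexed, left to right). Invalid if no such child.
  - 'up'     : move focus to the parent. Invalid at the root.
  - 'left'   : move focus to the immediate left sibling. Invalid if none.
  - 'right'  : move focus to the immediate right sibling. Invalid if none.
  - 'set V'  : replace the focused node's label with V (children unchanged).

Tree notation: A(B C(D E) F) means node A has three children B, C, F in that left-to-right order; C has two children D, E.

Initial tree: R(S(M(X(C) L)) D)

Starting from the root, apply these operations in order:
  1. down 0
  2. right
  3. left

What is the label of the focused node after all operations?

Step 1 (down 0): focus=S path=0 depth=1 children=['M'] left=[] right=['D'] parent=R
Step 2 (right): focus=D path=1 depth=1 children=[] left=['S'] right=[] parent=R
Step 3 (left): focus=S path=0 depth=1 children=['M'] left=[] right=['D'] parent=R

Answer: S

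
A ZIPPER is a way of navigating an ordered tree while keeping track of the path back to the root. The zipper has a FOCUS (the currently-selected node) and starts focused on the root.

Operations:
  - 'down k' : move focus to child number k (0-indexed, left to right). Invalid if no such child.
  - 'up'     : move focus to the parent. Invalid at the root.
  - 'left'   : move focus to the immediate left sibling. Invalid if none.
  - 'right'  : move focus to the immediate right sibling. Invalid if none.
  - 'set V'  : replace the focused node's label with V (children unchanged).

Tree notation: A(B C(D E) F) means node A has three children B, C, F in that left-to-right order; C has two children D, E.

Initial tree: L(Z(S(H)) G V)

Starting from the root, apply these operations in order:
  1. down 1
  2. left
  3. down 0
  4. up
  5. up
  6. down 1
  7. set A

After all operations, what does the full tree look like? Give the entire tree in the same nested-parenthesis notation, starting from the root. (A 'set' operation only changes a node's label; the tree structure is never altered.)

Answer: L(Z(S(H)) A V)

Derivation:
Step 1 (down 1): focus=G path=1 depth=1 children=[] left=['Z'] right=['V'] parent=L
Step 2 (left): focus=Z path=0 depth=1 children=['S'] left=[] right=['G', 'V'] parent=L
Step 3 (down 0): focus=S path=0/0 depth=2 children=['H'] left=[] right=[] parent=Z
Step 4 (up): focus=Z path=0 depth=1 children=['S'] left=[] right=['G', 'V'] parent=L
Step 5 (up): focus=L path=root depth=0 children=['Z', 'G', 'V'] (at root)
Step 6 (down 1): focus=G path=1 depth=1 children=[] left=['Z'] right=['V'] parent=L
Step 7 (set A): focus=A path=1 depth=1 children=[] left=['Z'] right=['V'] parent=L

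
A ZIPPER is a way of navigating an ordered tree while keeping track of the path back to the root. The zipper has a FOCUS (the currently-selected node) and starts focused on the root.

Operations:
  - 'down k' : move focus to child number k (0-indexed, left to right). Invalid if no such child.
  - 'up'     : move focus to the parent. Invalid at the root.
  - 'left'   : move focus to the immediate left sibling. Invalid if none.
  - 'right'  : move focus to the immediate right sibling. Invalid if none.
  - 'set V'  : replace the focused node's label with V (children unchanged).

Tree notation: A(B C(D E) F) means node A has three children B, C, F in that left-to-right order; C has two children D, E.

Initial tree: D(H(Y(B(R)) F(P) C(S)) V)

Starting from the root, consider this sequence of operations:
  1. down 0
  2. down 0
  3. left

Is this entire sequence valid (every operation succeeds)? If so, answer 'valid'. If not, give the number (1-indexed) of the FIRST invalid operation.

Step 1 (down 0): focus=H path=0 depth=1 children=['Y', 'F', 'C'] left=[] right=['V'] parent=D
Step 2 (down 0): focus=Y path=0/0 depth=2 children=['B'] left=[] right=['F', 'C'] parent=H
Step 3 (left): INVALID

Answer: 3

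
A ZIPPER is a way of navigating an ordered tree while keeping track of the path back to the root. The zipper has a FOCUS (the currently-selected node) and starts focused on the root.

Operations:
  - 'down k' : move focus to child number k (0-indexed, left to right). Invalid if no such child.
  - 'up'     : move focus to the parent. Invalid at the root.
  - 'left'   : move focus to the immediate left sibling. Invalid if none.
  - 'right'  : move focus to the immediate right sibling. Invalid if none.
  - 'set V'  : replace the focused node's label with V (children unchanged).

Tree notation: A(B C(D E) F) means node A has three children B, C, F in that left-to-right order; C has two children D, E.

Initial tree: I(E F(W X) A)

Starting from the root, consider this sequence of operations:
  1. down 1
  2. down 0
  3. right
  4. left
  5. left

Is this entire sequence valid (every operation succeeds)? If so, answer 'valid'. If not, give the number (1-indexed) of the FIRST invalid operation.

Answer: 5

Derivation:
Step 1 (down 1): focus=F path=1 depth=1 children=['W', 'X'] left=['E'] right=['A'] parent=I
Step 2 (down 0): focus=W path=1/0 depth=2 children=[] left=[] right=['X'] parent=F
Step 3 (right): focus=X path=1/1 depth=2 children=[] left=['W'] right=[] parent=F
Step 4 (left): focus=W path=1/0 depth=2 children=[] left=[] right=['X'] parent=F
Step 5 (left): INVALID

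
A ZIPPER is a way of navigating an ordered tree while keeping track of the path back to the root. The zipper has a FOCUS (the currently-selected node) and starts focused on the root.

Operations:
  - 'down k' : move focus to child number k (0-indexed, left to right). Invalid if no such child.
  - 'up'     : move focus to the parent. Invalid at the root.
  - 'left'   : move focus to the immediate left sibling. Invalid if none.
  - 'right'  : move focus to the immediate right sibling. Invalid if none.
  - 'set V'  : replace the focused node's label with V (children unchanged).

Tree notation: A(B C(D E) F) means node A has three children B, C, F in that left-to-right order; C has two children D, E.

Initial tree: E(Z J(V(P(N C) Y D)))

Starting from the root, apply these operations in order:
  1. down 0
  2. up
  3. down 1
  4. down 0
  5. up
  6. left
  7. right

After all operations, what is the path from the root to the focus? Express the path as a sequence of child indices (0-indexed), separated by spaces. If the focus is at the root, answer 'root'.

Step 1 (down 0): focus=Z path=0 depth=1 children=[] left=[] right=['J'] parent=E
Step 2 (up): focus=E path=root depth=0 children=['Z', 'J'] (at root)
Step 3 (down 1): focus=J path=1 depth=1 children=['V'] left=['Z'] right=[] parent=E
Step 4 (down 0): focus=V path=1/0 depth=2 children=['P', 'Y', 'D'] left=[] right=[] parent=J
Step 5 (up): focus=J path=1 depth=1 children=['V'] left=['Z'] right=[] parent=E
Step 6 (left): focus=Z path=0 depth=1 children=[] left=[] right=['J'] parent=E
Step 7 (right): focus=J path=1 depth=1 children=['V'] left=['Z'] right=[] parent=E

Answer: 1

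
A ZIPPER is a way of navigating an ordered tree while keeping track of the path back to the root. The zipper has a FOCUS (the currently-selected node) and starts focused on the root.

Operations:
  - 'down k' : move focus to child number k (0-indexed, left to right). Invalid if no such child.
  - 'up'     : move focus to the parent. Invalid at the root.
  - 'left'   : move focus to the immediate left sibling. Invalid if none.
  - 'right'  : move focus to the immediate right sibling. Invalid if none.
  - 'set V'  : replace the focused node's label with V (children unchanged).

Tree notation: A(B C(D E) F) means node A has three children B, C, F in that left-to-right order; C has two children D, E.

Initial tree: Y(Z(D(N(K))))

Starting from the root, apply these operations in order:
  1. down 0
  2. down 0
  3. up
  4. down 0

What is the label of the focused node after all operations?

Step 1 (down 0): focus=Z path=0 depth=1 children=['D'] left=[] right=[] parent=Y
Step 2 (down 0): focus=D path=0/0 depth=2 children=['N'] left=[] right=[] parent=Z
Step 3 (up): focus=Z path=0 depth=1 children=['D'] left=[] right=[] parent=Y
Step 4 (down 0): focus=D path=0/0 depth=2 children=['N'] left=[] right=[] parent=Z

Answer: D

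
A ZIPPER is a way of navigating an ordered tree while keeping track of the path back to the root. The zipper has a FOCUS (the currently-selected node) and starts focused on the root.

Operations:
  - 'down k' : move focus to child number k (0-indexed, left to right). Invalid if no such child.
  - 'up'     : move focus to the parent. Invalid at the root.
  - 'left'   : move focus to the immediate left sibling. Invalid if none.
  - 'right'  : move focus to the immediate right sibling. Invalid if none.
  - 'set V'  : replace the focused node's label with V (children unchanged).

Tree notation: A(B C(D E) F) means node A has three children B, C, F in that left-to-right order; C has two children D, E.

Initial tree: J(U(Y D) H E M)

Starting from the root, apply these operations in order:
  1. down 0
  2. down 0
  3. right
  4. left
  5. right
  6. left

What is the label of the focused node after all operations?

Step 1 (down 0): focus=U path=0 depth=1 children=['Y', 'D'] left=[] right=['H', 'E', 'M'] parent=J
Step 2 (down 0): focus=Y path=0/0 depth=2 children=[] left=[] right=['D'] parent=U
Step 3 (right): focus=D path=0/1 depth=2 children=[] left=['Y'] right=[] parent=U
Step 4 (left): focus=Y path=0/0 depth=2 children=[] left=[] right=['D'] parent=U
Step 5 (right): focus=D path=0/1 depth=2 children=[] left=['Y'] right=[] parent=U
Step 6 (left): focus=Y path=0/0 depth=2 children=[] left=[] right=['D'] parent=U

Answer: Y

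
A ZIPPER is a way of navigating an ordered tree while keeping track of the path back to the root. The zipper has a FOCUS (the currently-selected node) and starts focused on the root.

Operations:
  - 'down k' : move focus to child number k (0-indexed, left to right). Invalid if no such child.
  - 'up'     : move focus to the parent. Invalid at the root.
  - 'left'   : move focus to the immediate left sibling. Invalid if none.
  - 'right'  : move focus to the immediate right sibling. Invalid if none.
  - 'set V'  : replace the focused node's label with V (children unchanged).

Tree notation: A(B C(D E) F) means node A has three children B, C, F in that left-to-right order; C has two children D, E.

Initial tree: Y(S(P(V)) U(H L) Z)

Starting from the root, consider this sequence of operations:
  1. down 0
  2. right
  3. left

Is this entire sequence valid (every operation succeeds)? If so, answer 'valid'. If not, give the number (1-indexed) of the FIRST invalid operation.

Answer: valid

Derivation:
Step 1 (down 0): focus=S path=0 depth=1 children=['P'] left=[] right=['U', 'Z'] parent=Y
Step 2 (right): focus=U path=1 depth=1 children=['H', 'L'] left=['S'] right=['Z'] parent=Y
Step 3 (left): focus=S path=0 depth=1 children=['P'] left=[] right=['U', 'Z'] parent=Y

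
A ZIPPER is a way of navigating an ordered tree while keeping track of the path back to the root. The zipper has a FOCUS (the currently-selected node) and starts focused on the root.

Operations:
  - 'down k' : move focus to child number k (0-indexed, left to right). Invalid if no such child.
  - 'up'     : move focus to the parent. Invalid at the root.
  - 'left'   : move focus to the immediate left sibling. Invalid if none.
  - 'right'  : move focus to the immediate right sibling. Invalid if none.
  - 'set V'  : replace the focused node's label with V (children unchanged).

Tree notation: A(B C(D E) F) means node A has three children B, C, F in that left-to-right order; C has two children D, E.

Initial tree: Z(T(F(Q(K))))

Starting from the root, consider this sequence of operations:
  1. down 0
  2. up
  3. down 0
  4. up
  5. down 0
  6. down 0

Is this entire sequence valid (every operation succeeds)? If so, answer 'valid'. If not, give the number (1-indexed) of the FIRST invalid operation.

Step 1 (down 0): focus=T path=0 depth=1 children=['F'] left=[] right=[] parent=Z
Step 2 (up): focus=Z path=root depth=0 children=['T'] (at root)
Step 3 (down 0): focus=T path=0 depth=1 children=['F'] left=[] right=[] parent=Z
Step 4 (up): focus=Z path=root depth=0 children=['T'] (at root)
Step 5 (down 0): focus=T path=0 depth=1 children=['F'] left=[] right=[] parent=Z
Step 6 (down 0): focus=F path=0/0 depth=2 children=['Q'] left=[] right=[] parent=T

Answer: valid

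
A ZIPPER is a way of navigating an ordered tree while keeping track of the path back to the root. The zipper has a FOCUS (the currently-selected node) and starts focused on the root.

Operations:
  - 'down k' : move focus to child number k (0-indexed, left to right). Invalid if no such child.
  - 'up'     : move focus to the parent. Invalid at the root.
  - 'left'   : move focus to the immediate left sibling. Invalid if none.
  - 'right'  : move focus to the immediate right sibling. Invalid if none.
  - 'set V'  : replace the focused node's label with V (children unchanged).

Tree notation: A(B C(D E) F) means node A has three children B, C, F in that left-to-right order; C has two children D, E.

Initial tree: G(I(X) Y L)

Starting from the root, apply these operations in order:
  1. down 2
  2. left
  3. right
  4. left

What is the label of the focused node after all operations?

Step 1 (down 2): focus=L path=2 depth=1 children=[] left=['I', 'Y'] right=[] parent=G
Step 2 (left): focus=Y path=1 depth=1 children=[] left=['I'] right=['L'] parent=G
Step 3 (right): focus=L path=2 depth=1 children=[] left=['I', 'Y'] right=[] parent=G
Step 4 (left): focus=Y path=1 depth=1 children=[] left=['I'] right=['L'] parent=G

Answer: Y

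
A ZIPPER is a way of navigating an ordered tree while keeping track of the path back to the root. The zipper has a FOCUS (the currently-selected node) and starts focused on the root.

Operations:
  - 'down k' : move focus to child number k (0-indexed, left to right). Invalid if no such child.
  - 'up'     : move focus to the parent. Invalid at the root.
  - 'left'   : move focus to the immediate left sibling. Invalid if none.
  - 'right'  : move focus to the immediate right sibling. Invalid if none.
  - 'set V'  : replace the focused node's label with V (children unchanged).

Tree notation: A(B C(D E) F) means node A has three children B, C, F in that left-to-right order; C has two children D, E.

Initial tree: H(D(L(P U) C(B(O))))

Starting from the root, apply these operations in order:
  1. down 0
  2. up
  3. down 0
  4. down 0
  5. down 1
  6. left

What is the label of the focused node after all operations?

Step 1 (down 0): focus=D path=0 depth=1 children=['L', 'C'] left=[] right=[] parent=H
Step 2 (up): focus=H path=root depth=0 children=['D'] (at root)
Step 3 (down 0): focus=D path=0 depth=1 children=['L', 'C'] left=[] right=[] parent=H
Step 4 (down 0): focus=L path=0/0 depth=2 children=['P', 'U'] left=[] right=['C'] parent=D
Step 5 (down 1): focus=U path=0/0/1 depth=3 children=[] left=['P'] right=[] parent=L
Step 6 (left): focus=P path=0/0/0 depth=3 children=[] left=[] right=['U'] parent=L

Answer: P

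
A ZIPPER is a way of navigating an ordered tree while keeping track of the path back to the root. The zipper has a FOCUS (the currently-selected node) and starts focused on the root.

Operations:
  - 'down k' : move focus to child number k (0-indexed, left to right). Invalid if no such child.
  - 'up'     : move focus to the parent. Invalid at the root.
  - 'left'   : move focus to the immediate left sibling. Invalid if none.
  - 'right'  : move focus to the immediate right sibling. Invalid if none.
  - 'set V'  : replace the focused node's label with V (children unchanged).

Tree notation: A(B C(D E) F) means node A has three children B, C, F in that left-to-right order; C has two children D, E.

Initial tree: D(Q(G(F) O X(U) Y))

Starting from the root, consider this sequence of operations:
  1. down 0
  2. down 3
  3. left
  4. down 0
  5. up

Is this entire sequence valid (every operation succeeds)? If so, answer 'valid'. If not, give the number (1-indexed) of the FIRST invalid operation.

Answer: valid

Derivation:
Step 1 (down 0): focus=Q path=0 depth=1 children=['G', 'O', 'X', 'Y'] left=[] right=[] parent=D
Step 2 (down 3): focus=Y path=0/3 depth=2 children=[] left=['G', 'O', 'X'] right=[] parent=Q
Step 3 (left): focus=X path=0/2 depth=2 children=['U'] left=['G', 'O'] right=['Y'] parent=Q
Step 4 (down 0): focus=U path=0/2/0 depth=3 children=[] left=[] right=[] parent=X
Step 5 (up): focus=X path=0/2 depth=2 children=['U'] left=['G', 'O'] right=['Y'] parent=Q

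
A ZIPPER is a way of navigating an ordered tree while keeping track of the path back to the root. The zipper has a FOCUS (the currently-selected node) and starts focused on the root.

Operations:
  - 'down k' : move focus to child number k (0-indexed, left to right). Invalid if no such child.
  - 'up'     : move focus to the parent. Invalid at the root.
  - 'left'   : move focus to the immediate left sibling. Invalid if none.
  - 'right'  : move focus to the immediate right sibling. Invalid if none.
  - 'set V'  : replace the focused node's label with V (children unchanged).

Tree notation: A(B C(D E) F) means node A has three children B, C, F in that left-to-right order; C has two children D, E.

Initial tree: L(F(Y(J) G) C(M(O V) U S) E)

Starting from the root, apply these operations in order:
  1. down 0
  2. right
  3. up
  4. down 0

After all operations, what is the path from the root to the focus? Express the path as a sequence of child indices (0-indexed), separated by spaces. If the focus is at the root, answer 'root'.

Answer: 0

Derivation:
Step 1 (down 0): focus=F path=0 depth=1 children=['Y', 'G'] left=[] right=['C', 'E'] parent=L
Step 2 (right): focus=C path=1 depth=1 children=['M', 'U', 'S'] left=['F'] right=['E'] parent=L
Step 3 (up): focus=L path=root depth=0 children=['F', 'C', 'E'] (at root)
Step 4 (down 0): focus=F path=0 depth=1 children=['Y', 'G'] left=[] right=['C', 'E'] parent=L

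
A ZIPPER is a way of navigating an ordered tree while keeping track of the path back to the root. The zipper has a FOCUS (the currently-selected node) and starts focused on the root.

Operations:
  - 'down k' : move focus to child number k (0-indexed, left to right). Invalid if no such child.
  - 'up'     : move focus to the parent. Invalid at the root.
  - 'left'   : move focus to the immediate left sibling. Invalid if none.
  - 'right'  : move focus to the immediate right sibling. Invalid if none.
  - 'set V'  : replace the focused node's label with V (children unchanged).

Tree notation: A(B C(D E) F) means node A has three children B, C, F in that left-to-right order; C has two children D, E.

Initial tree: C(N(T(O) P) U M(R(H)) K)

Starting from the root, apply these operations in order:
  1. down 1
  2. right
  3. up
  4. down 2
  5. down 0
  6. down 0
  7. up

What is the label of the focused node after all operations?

Answer: R

Derivation:
Step 1 (down 1): focus=U path=1 depth=1 children=[] left=['N'] right=['M', 'K'] parent=C
Step 2 (right): focus=M path=2 depth=1 children=['R'] left=['N', 'U'] right=['K'] parent=C
Step 3 (up): focus=C path=root depth=0 children=['N', 'U', 'M', 'K'] (at root)
Step 4 (down 2): focus=M path=2 depth=1 children=['R'] left=['N', 'U'] right=['K'] parent=C
Step 5 (down 0): focus=R path=2/0 depth=2 children=['H'] left=[] right=[] parent=M
Step 6 (down 0): focus=H path=2/0/0 depth=3 children=[] left=[] right=[] parent=R
Step 7 (up): focus=R path=2/0 depth=2 children=['H'] left=[] right=[] parent=M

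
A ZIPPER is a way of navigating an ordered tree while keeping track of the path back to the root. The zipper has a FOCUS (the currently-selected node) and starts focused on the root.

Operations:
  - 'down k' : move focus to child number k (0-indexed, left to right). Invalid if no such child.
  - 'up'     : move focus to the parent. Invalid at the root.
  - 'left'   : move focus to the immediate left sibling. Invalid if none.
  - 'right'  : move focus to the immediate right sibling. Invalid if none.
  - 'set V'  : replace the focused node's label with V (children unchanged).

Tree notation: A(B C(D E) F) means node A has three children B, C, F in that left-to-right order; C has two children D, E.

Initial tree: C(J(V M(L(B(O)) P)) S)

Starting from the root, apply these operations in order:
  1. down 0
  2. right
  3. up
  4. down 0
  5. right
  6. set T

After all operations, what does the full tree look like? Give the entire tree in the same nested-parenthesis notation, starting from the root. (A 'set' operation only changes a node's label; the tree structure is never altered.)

Answer: C(J(V M(L(B(O)) P)) T)

Derivation:
Step 1 (down 0): focus=J path=0 depth=1 children=['V', 'M'] left=[] right=['S'] parent=C
Step 2 (right): focus=S path=1 depth=1 children=[] left=['J'] right=[] parent=C
Step 3 (up): focus=C path=root depth=0 children=['J', 'S'] (at root)
Step 4 (down 0): focus=J path=0 depth=1 children=['V', 'M'] left=[] right=['S'] parent=C
Step 5 (right): focus=S path=1 depth=1 children=[] left=['J'] right=[] parent=C
Step 6 (set T): focus=T path=1 depth=1 children=[] left=['J'] right=[] parent=C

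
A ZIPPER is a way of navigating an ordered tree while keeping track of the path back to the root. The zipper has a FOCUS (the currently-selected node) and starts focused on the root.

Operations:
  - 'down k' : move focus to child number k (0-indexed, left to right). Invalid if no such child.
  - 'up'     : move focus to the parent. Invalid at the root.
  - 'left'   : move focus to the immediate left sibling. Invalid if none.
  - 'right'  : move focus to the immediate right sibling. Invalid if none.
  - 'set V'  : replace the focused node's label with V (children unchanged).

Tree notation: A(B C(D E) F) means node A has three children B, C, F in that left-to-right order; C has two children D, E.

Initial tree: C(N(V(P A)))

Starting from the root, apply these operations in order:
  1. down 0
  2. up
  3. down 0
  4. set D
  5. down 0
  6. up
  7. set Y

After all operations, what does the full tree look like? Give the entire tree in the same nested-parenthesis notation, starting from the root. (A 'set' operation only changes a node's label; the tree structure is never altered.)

Step 1 (down 0): focus=N path=0 depth=1 children=['V'] left=[] right=[] parent=C
Step 2 (up): focus=C path=root depth=0 children=['N'] (at root)
Step 3 (down 0): focus=N path=0 depth=1 children=['V'] left=[] right=[] parent=C
Step 4 (set D): focus=D path=0 depth=1 children=['V'] left=[] right=[] parent=C
Step 5 (down 0): focus=V path=0/0 depth=2 children=['P', 'A'] left=[] right=[] parent=D
Step 6 (up): focus=D path=0 depth=1 children=['V'] left=[] right=[] parent=C
Step 7 (set Y): focus=Y path=0 depth=1 children=['V'] left=[] right=[] parent=C

Answer: C(Y(V(P A)))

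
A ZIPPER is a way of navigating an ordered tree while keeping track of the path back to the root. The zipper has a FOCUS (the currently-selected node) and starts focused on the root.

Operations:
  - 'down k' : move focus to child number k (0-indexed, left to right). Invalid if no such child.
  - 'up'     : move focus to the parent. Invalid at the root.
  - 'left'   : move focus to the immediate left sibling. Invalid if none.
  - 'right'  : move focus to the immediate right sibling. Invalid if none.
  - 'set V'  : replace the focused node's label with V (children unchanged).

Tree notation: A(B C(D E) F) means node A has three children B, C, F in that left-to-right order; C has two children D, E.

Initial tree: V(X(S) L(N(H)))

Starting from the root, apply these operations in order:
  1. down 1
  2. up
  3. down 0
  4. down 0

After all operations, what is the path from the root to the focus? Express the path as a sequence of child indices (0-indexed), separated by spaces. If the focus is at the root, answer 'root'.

Step 1 (down 1): focus=L path=1 depth=1 children=['N'] left=['X'] right=[] parent=V
Step 2 (up): focus=V path=root depth=0 children=['X', 'L'] (at root)
Step 3 (down 0): focus=X path=0 depth=1 children=['S'] left=[] right=['L'] parent=V
Step 4 (down 0): focus=S path=0/0 depth=2 children=[] left=[] right=[] parent=X

Answer: 0 0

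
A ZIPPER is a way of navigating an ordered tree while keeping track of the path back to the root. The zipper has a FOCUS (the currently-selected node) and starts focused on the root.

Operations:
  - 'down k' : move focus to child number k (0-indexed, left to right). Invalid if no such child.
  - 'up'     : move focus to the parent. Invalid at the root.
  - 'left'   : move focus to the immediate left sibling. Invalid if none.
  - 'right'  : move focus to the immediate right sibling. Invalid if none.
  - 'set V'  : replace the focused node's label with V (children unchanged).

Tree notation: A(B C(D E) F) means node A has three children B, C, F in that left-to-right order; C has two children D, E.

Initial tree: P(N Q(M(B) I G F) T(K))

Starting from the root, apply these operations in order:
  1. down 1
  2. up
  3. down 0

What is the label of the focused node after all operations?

Answer: N

Derivation:
Step 1 (down 1): focus=Q path=1 depth=1 children=['M', 'I', 'G', 'F'] left=['N'] right=['T'] parent=P
Step 2 (up): focus=P path=root depth=0 children=['N', 'Q', 'T'] (at root)
Step 3 (down 0): focus=N path=0 depth=1 children=[] left=[] right=['Q', 'T'] parent=P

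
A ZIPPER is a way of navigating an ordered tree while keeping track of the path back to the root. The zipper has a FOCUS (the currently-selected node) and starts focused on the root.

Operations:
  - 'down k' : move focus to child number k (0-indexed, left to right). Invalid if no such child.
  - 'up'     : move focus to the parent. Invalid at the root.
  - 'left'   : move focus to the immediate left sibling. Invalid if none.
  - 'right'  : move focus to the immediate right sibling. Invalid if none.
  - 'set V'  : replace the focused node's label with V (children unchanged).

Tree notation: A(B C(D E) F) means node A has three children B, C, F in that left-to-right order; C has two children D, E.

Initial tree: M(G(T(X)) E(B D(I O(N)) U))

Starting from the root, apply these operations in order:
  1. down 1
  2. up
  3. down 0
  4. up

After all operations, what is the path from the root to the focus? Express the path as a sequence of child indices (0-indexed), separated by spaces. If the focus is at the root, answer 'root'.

Step 1 (down 1): focus=E path=1 depth=1 children=['B', 'D', 'U'] left=['G'] right=[] parent=M
Step 2 (up): focus=M path=root depth=0 children=['G', 'E'] (at root)
Step 3 (down 0): focus=G path=0 depth=1 children=['T'] left=[] right=['E'] parent=M
Step 4 (up): focus=M path=root depth=0 children=['G', 'E'] (at root)

Answer: root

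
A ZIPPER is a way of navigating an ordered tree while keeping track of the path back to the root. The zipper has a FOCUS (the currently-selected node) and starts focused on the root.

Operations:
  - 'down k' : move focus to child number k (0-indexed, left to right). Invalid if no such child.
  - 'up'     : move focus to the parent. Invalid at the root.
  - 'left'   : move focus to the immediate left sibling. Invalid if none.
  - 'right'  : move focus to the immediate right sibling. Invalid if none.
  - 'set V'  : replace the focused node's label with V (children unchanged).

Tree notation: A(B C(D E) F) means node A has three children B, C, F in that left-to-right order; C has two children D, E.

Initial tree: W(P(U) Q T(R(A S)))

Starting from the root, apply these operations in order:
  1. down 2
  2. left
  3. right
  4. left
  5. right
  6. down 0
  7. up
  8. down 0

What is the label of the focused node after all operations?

Step 1 (down 2): focus=T path=2 depth=1 children=['R'] left=['P', 'Q'] right=[] parent=W
Step 2 (left): focus=Q path=1 depth=1 children=[] left=['P'] right=['T'] parent=W
Step 3 (right): focus=T path=2 depth=1 children=['R'] left=['P', 'Q'] right=[] parent=W
Step 4 (left): focus=Q path=1 depth=1 children=[] left=['P'] right=['T'] parent=W
Step 5 (right): focus=T path=2 depth=1 children=['R'] left=['P', 'Q'] right=[] parent=W
Step 6 (down 0): focus=R path=2/0 depth=2 children=['A', 'S'] left=[] right=[] parent=T
Step 7 (up): focus=T path=2 depth=1 children=['R'] left=['P', 'Q'] right=[] parent=W
Step 8 (down 0): focus=R path=2/0 depth=2 children=['A', 'S'] left=[] right=[] parent=T

Answer: R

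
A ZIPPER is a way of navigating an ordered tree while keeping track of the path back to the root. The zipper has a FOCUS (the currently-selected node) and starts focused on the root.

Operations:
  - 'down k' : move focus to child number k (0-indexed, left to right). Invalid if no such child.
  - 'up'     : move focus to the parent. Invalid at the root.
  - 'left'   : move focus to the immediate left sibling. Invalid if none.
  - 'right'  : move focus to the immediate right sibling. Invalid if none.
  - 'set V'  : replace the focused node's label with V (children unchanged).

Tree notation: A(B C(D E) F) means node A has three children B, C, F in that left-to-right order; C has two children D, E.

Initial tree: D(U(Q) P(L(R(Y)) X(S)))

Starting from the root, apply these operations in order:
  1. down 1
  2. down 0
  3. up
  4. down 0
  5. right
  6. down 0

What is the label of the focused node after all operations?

Answer: S

Derivation:
Step 1 (down 1): focus=P path=1 depth=1 children=['L', 'X'] left=['U'] right=[] parent=D
Step 2 (down 0): focus=L path=1/0 depth=2 children=['R'] left=[] right=['X'] parent=P
Step 3 (up): focus=P path=1 depth=1 children=['L', 'X'] left=['U'] right=[] parent=D
Step 4 (down 0): focus=L path=1/0 depth=2 children=['R'] left=[] right=['X'] parent=P
Step 5 (right): focus=X path=1/1 depth=2 children=['S'] left=['L'] right=[] parent=P
Step 6 (down 0): focus=S path=1/1/0 depth=3 children=[] left=[] right=[] parent=X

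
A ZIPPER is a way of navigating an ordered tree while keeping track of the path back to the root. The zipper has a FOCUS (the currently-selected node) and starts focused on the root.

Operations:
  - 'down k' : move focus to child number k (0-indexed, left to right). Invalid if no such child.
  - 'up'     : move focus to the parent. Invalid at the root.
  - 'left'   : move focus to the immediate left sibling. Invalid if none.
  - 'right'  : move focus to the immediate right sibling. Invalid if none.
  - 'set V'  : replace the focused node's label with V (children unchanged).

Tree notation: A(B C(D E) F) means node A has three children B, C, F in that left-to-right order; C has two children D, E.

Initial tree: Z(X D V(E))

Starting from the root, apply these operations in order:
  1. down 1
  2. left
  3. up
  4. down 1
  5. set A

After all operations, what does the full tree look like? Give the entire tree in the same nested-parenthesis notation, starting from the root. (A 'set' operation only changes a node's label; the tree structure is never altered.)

Answer: Z(X A V(E))

Derivation:
Step 1 (down 1): focus=D path=1 depth=1 children=[] left=['X'] right=['V'] parent=Z
Step 2 (left): focus=X path=0 depth=1 children=[] left=[] right=['D', 'V'] parent=Z
Step 3 (up): focus=Z path=root depth=0 children=['X', 'D', 'V'] (at root)
Step 4 (down 1): focus=D path=1 depth=1 children=[] left=['X'] right=['V'] parent=Z
Step 5 (set A): focus=A path=1 depth=1 children=[] left=['X'] right=['V'] parent=Z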